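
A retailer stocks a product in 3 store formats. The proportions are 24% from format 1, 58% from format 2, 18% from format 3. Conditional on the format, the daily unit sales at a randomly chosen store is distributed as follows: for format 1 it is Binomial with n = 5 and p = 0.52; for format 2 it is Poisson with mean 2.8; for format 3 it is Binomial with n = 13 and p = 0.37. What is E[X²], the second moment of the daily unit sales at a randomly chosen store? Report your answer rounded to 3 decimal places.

For each component E[X²] = Var + (mean)², giving 1: 8.008; 2: 10.64; 3: 26.1664.
Overall E[X²] = 0.24·8.008 + 0.58·10.64 + 0.18·26.1664 = 12.8031.

12.803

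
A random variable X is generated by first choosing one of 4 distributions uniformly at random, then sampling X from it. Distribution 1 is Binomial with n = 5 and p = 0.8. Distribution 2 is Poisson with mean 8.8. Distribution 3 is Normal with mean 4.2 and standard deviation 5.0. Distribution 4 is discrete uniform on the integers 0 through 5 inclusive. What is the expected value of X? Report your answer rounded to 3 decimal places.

4.875

Component means — 1: 4; 2: 8.8; 3: 4.2; 4: 2.5.
E[X] = 0.25·4 + 0.25·8.8 + 0.25·4.2 + 0.25·2.5 = 4.875.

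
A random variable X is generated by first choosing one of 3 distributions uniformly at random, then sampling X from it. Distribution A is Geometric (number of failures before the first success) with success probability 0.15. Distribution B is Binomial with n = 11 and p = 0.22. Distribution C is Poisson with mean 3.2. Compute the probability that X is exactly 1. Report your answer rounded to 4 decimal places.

0.1532

Conditional on each component, P(X = 1): A: 0.1275; B: 0.201726; C: 0.130439.
By total probability, P(X = 1) = 0.333333·0.1275 + 0.333333·0.201726 + 0.333333·0.130439 = 0.153222.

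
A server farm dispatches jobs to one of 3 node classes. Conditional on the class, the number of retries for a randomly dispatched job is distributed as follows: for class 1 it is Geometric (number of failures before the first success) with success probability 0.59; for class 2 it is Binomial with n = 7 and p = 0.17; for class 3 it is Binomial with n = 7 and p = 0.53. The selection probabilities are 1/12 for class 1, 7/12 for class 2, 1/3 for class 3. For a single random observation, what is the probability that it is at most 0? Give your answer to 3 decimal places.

0.209

Conditional on each class, P(X ≤ 0): 1: 0.59; 2: 0.271361; 3: 0.00506623.
By total probability, P(X ≤ 0) = 0.0833333·0.59 + 0.583333·0.271361 + 0.333333·0.00506623 = 0.209149.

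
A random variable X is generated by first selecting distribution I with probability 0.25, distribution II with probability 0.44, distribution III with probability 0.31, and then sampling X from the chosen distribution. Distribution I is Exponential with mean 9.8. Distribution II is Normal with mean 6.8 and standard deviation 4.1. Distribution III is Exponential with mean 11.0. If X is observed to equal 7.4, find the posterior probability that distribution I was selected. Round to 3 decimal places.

0.174

Likelihoods f(7.4 | ·): I: 0.0479554; II: 0.0962666; III: 0.0463923.
Posterior ∝ prior × likelihood. Numerator for I: 0.25·0.0479554 = 0.0119888.
Normalizing constant: 0.25·0.0479554 + 0.44·0.0962666 + 0.31·0.0463923 = 0.0687278.
P(I | observation) = 0.0119888 / 0.0687278 = 0.17444.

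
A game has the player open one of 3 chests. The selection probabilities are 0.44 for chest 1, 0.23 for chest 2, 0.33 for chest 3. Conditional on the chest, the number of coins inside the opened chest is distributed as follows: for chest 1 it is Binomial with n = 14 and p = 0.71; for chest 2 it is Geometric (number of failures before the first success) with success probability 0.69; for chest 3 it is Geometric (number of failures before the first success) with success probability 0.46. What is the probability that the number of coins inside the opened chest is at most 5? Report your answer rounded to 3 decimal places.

Conditional on each chest, P(X ≤ 5): 1: 0.00648646; 2: 0.999112; 3: 0.975205.
By total probability, P(X ≤ 5) = 0.44·0.00648646 + 0.23·0.999112 + 0.33·0.975205 = 0.554468.

0.554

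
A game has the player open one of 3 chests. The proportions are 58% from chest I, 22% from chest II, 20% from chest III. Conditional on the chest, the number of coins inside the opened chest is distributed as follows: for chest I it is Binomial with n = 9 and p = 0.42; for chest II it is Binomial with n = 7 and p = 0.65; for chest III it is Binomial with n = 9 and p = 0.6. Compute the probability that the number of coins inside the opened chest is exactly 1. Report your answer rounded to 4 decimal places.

0.0306

Conditional on each chest, P(X = 1): I: 0.0484078; II: 0.00836411; III: 0.00353894.
By total probability, P(X = 1) = 0.58·0.0484078 + 0.22·0.00836411 + 0.2·0.00353894 = 0.0306244.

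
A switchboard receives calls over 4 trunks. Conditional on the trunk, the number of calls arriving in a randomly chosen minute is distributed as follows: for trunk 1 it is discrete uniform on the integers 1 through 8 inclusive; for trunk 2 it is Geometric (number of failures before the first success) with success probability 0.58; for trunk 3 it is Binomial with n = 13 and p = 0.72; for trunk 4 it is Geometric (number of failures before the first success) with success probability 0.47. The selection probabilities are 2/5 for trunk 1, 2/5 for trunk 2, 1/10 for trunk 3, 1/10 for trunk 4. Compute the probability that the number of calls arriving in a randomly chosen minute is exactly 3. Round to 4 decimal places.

0.0742

Conditional on each trunk, P(X = 3): 1: 0.125; 2: 0.042971; 3: 0.000316187; 4: 0.0699722.
By total probability, P(X = 3) = 0.4·0.125 + 0.4·0.042971 + 0.1·0.000316187 + 0.1·0.0699722 = 0.0742173.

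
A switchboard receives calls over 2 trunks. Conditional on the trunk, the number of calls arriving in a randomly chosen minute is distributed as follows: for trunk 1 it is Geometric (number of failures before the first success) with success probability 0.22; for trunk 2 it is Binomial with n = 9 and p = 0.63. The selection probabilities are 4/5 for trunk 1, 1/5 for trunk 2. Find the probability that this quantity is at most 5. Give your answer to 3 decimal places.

0.708

Conditional on each trunk, P(X ≤ 5): 1: 0.7748; 2: 0.441573.
By total probability, P(X ≤ 5) = 0.8·0.7748 + 0.2·0.441573 = 0.708155.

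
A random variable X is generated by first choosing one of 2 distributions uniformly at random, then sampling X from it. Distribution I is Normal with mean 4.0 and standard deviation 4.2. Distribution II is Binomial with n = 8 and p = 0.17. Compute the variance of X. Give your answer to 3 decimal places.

Per component, I: μ=4, E[X²]=33.64; II: μ=1.36, E[X²]=2.9784.
E[X] = 0.5·4 + 0.5·1.36 = 2.68.
E[X²] = 0.5·33.64 + 0.5·2.9784 = 18.3092.
Var(X) = E[X²] − (E[X])² = 18.3092 − 7.1824 = 11.1268.

11.127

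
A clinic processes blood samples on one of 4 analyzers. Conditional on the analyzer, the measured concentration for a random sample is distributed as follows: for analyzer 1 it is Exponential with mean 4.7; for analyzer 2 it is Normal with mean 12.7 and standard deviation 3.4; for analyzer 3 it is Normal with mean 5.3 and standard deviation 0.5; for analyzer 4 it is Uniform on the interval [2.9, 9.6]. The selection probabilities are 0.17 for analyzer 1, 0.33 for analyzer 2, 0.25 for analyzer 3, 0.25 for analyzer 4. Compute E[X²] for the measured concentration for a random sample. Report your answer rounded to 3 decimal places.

For each component E[X²] = Var + (mean)², giving 1: 44.18; 2: 172.85; 3: 28.34; 4: 42.8033.
Overall E[X²] = 0.17·44.18 + 0.33·172.85 + 0.25·28.34 + 0.25·42.8033 = 82.3369.

82.337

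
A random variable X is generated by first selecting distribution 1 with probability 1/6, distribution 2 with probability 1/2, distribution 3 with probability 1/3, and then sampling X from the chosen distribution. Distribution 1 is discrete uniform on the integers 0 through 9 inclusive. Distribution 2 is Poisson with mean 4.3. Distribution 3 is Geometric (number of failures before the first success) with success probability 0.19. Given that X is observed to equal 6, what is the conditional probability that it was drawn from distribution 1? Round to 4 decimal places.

0.1771

Likelihoods P(X=6 | ·): 1: 0.1; 2: 0.119127; 3: 0.0536616.
Posterior ∝ prior × likelihood. Numerator for 1: 0.166667·0.1 = 0.0166667.
Normalizing constant: 0.166667·0.1 + 0.5·0.119127 + 0.333333·0.0536616 = 0.0941176.
P(1 | observation) = 0.0166667 / 0.0941176 = 0.177083.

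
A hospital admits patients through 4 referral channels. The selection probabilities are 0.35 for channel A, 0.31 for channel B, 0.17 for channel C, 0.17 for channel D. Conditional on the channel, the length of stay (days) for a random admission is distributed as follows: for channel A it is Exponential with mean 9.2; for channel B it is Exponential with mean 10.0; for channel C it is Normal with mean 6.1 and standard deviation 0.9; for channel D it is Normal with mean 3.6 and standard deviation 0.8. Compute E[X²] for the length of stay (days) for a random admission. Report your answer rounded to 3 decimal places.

For each component E[X²] = Var + (mean)², giving A: 169.28; B: 200; C: 38.02; D: 13.6.
Overall E[X²] = 0.35·169.28 + 0.31·200 + 0.17·38.02 + 0.17·13.6 = 130.023.

130.023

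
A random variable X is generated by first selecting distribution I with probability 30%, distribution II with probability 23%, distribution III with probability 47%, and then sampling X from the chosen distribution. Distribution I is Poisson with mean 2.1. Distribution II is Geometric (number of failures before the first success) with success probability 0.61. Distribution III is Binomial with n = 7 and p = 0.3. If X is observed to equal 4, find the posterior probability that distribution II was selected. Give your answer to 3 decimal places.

0.041

Likelihoods P(X=4 | ·): I: 0.099231; II: 0.014112; III: 0.0972405.
Posterior ∝ prior × likelihood. Numerator for II: 0.23·0.014112 = 0.00324576.
Normalizing constant: 0.3·0.099231 + 0.23·0.014112 + 0.47·0.0972405 = 0.0787181.
P(II | observation) = 0.00324576 / 0.0787181 = 0.0412327.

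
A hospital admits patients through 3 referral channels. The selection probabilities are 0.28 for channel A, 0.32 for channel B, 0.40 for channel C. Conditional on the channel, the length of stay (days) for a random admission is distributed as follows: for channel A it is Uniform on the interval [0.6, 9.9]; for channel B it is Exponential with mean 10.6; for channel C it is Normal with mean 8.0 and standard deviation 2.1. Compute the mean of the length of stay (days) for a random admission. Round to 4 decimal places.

8.0620

Component means — A: 5.25; B: 10.6; C: 8.
E[X] = 0.28·5.25 + 0.32·10.6 + 0.4·8 = 8.062.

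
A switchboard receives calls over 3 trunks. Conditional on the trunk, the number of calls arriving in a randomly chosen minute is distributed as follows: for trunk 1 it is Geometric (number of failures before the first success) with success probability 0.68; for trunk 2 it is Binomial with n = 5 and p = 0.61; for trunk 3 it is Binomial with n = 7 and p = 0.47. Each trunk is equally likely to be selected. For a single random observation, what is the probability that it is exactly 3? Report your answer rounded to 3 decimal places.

0.218

Conditional on each trunk, P(X = 3): 1: 0.0222822; 2: 0.345238; 3: 0.286725.
By total probability, P(X = 3) = 0.333333·0.0222822 + 0.333333·0.345238 + 0.333333·0.286725 = 0.218082.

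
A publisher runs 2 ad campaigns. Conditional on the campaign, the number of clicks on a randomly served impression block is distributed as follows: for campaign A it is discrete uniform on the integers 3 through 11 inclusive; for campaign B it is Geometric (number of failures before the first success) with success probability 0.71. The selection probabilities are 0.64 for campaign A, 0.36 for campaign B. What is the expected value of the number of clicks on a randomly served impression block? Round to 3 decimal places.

4.627

Component means — A: 7; B: 0.408451.
E[X] = 0.64·7 + 0.36·0.408451 = 4.62704.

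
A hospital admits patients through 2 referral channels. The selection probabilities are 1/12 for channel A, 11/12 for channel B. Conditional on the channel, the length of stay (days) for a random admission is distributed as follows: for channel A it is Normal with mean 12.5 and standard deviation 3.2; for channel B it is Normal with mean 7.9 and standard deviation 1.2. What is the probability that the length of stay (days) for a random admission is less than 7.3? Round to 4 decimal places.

Conditional on each channel, P(X < 7.3): A: 0.0520813; B: 0.308538.
By total probability, P(X < 7.3) = 0.0833333·0.0520813 + 0.916667·0.308538 = 0.287166.

0.2872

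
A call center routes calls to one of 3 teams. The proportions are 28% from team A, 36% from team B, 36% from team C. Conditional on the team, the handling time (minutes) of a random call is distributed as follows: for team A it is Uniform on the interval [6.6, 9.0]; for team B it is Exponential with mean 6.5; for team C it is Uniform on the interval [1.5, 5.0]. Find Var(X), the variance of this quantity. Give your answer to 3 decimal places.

Per component, A: μ=7.8, E[X²]=61.32; B: μ=6.5, E[X²]=84.5; C: μ=3.25, E[X²]=11.5833.
E[X] = 0.28·7.8 + 0.36·6.5 + 0.36·3.25 = 5.694.
E[X²] = 0.28·61.32 + 0.36·84.5 + 0.36·11.5833 = 51.7596.
Var(X) = E[X²] − (E[X])² = 51.7596 − 32.4216 = 19.338.

19.338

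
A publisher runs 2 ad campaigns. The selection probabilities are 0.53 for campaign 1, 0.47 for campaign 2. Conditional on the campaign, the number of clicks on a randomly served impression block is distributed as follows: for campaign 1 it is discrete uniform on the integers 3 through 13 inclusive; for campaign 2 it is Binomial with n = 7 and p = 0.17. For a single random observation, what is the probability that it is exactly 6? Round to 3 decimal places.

0.048

Conditional on each campaign, P(X = 6): 1: 0.0909091; 2: 0.000140239.
By total probability, P(X = 6) = 0.53·0.0909091 + 0.47·0.000140239 = 0.0482477.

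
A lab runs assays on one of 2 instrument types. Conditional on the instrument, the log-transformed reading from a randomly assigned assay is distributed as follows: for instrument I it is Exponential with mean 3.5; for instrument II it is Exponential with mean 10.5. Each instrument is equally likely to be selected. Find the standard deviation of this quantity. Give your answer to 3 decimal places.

Per component, I: μ=3.5, E[X²]=24.5; II: μ=10.5, E[X²]=220.5.
E[X] = 0.5·3.5 + 0.5·10.5 = 7.
E[X²] = 0.5·24.5 + 0.5·220.5 = 122.5.
Var(X) = E[X²] − (E[X])² = 122.5 − 49 = 73.5.
SD(X) = √73.5 = 8.57321.

8.573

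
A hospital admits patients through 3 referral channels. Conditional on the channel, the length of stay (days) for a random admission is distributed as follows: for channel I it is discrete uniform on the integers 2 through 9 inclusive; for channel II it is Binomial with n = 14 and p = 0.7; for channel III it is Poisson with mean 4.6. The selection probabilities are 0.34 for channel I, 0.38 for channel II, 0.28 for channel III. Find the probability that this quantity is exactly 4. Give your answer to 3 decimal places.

Conditional on each channel, P(X = 4): I: 0.125; II: 0.00141918; III: 0.187528.
By total probability, P(X = 4) = 0.34·0.125 + 0.38·0.00141918 + 0.28·0.187528 = 0.0955471.

0.096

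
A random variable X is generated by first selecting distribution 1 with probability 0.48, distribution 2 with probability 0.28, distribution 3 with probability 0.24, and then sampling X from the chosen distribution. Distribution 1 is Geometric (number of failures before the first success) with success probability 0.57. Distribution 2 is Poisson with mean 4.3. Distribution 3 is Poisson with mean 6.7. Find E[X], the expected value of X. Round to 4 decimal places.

Component means — 1: 0.754386; 2: 4.3; 3: 6.7.
E[X] = 0.48·0.754386 + 0.28·4.3 + 0.24·6.7 = 3.17411.

3.1741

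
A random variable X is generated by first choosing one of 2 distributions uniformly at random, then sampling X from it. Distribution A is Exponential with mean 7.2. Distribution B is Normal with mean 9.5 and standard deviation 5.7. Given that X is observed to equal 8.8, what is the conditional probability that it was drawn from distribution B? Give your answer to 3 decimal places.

0.629

Likelihoods f(8.8 | ·): A: 0.0409132; B: 0.0694641.
Posterior ∝ prior × likelihood. Numerator for B: 0.5·0.0694641 = 0.034732.
Normalizing constant: 0.5·0.0409132 + 0.5·0.0694641 = 0.0551886.
P(B | observation) = 0.034732 / 0.0551886 = 0.629333.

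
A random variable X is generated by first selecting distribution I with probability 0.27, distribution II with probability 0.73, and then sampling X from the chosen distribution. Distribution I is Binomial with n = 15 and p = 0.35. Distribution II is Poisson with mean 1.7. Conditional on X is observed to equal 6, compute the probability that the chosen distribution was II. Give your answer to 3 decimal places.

0.080

Likelihoods P(X=6 | ·): I: 0.19056; II: 0.00612436.
Posterior ∝ prior × likelihood. Numerator for II: 0.73·0.00612436 = 0.00447078.
Normalizing constant: 0.27·0.19056 + 0.73·0.00612436 = 0.0559221.
P(II | observation) = 0.00447078 / 0.0559221 = 0.0799466.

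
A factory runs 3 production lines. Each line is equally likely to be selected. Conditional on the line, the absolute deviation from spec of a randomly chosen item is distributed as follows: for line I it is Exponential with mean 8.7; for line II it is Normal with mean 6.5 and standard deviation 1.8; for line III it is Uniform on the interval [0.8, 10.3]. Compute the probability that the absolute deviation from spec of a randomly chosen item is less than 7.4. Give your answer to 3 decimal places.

Conditional on each line, P(X < 7.4): I: 0.572831; II: 0.691462; III: 0.694737.
By total probability, P(X < 7.4) = 0.333333·0.572831 + 0.333333·0.691462 + 0.333333·0.694737 = 0.65301.

0.653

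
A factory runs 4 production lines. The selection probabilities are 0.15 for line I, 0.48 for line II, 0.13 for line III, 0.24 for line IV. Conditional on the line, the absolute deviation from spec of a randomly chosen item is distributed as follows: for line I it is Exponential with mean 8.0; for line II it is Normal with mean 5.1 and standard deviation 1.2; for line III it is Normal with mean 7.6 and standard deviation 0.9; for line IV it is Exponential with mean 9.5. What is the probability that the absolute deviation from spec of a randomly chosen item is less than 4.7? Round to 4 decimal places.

Conditional on each line, P(X < 4.7): I: 0.444285; II: 0.369441; III: 0.000636002; IV: 0.390269.
By total probability, P(X < 4.7) = 0.15·0.444285 + 0.48·0.369441 + 0.13·0.000636002 + 0.24·0.390269 = 0.337722.

0.3377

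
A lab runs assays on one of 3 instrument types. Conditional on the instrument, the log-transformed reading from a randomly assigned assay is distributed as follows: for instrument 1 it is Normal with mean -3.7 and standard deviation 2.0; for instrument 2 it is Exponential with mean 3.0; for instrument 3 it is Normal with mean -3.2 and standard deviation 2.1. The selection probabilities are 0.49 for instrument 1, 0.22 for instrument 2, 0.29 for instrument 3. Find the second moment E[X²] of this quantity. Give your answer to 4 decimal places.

For each component E[X²] = Var + (mean)², giving 1: 17.69; 2: 18; 3: 14.65.
Overall E[X²] = 0.49·17.69 + 0.22·18 + 0.29·14.65 = 16.8766.

16.8766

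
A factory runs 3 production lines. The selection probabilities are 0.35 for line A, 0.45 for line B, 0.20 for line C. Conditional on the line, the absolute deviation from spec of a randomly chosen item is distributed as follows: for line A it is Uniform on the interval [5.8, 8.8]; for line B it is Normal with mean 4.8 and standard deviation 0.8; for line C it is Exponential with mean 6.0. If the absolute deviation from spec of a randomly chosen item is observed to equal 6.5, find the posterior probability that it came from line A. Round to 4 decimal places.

Likelihoods f(6.5 | ·): A: 0.333333; B: 0.0521512; C: 0.0564109.
Posterior ∝ prior × likelihood. Numerator for A: 0.35·0.333333 = 0.116667.
Normalizing constant: 0.35·0.333333 + 0.45·0.0521512 + 0.2·0.0564109 = 0.151417.
P(A | observation) = 0.116667 / 0.151417 = 0.7705.

0.7705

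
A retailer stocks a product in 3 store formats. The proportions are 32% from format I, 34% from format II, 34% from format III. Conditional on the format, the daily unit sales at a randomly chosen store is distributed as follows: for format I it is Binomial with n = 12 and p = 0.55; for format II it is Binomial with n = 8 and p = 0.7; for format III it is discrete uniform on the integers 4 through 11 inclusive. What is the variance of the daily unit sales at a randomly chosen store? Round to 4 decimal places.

3.9208

Per component, I: μ=6.6, E[X²]=46.53; II: μ=5.6, E[X²]=33.04; III: μ=7.5, E[X²]=61.5.
E[X] = 0.32·6.6 + 0.34·5.6 + 0.34·7.5 = 6.566.
E[X²] = 0.32·46.53 + 0.34·33.04 + 0.34·61.5 = 47.0332.
Var(X) = E[X²] − (E[X])² = 47.0332 − 43.1124 = 3.92084.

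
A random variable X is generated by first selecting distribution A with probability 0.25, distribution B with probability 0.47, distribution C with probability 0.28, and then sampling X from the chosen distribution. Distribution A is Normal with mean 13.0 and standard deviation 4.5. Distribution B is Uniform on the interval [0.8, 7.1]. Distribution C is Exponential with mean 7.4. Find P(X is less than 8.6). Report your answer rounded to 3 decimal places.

0.703

Conditional on each component, P(X < 8.6): A: 0.164092; B: 1; C: 0.687191.
By total probability, P(X < 8.6) = 0.25·0.164092 + 0.47·1 + 0.28·0.687191 = 0.703436.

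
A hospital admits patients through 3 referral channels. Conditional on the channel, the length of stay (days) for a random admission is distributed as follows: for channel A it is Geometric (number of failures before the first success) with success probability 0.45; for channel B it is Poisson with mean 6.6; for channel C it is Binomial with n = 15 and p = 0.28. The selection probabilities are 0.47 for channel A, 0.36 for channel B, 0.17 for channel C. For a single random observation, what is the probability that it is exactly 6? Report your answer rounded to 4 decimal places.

Conditional on each channel, P(X = 6): A: 0.0124563; B: 0.156166; C: 0.125414.
By total probability, P(X = 6) = 0.47·0.0124563 + 0.36·0.156166 + 0.17·0.125414 = 0.0833947.

0.0834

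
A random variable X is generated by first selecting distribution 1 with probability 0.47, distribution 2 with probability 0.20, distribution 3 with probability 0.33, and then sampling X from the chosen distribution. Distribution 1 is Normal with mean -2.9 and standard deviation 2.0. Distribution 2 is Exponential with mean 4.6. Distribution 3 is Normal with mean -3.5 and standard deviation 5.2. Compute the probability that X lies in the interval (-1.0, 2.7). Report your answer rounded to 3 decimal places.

0.234

Conditional on each component, P(-1.0 < X < 2.7): 1: 0.168501; 2: 0.443983; 3: 0.19877.
By total probability, P(-1.0 < X < 2.7) = 0.47·0.168501 + 0.2·0.443983 + 0.33·0.19877 = 0.233586.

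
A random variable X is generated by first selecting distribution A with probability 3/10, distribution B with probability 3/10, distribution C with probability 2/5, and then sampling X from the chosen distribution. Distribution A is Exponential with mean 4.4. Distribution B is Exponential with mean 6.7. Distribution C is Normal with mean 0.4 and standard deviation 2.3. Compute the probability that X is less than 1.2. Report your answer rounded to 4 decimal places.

0.3752

Conditional on each component, P(X < 1.2): A: 0.2387; B: 0.163981; C: 0.636015.
By total probability, P(X < 1.2) = 0.3·0.2387 + 0.3·0.163981 + 0.4·0.636015 = 0.37521.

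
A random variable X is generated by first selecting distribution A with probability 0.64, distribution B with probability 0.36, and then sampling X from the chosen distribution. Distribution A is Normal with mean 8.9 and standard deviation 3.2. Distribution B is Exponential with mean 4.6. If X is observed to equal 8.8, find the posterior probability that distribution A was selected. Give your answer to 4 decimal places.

Likelihoods f(8.8 | ·): A: 0.124609; B: 0.0320936.
Posterior ∝ prior × likelihood. Numerator for A: 0.64·0.124609 = 0.0797495.
Normalizing constant: 0.64·0.124609 + 0.36·0.0320936 = 0.0913032.
P(A | observation) = 0.0797495 / 0.0913032 = 0.873458.

0.8735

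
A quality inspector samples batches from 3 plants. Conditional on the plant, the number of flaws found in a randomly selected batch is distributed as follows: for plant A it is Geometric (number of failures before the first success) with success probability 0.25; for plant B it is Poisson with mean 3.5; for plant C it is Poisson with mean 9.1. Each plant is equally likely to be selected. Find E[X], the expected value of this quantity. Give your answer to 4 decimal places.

5.2000

Component means — A: 3; B: 3.5; C: 9.1.
E[X] = 0.333333·3 + 0.333333·3.5 + 0.333333·9.1 = 5.2.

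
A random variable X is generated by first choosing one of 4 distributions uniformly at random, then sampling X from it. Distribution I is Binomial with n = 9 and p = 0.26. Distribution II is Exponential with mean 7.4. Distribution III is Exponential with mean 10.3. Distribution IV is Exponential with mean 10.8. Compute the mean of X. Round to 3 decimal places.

7.710

Component means — I: 2.34; II: 7.4; III: 10.3; IV: 10.8.
E[X] = 0.25·2.34 + 0.25·7.4 + 0.25·10.3 + 0.25·10.8 = 7.71.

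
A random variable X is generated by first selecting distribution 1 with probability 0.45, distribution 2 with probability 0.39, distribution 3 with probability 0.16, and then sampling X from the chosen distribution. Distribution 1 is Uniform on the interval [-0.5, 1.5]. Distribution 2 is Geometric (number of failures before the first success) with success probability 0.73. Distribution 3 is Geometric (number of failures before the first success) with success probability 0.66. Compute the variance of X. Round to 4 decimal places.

Per component, 1: μ=0.5, E[X²]=0.583333; 2: μ=0.369863, E[X²]=0.64346; 3: μ=0.515152, E[X²]=1.04591.
E[X] = 0.45·0.5 + 0.39·0.369863 + 0.16·0.515152 = 0.451671.
E[X²] = 0.45·0.583333 + 0.39·0.64346 + 0.16·1.04591 = 0.680796.
Var(X) = E[X²] − (E[X])² = 0.680796 − 0.204007 = 0.476789.

0.4768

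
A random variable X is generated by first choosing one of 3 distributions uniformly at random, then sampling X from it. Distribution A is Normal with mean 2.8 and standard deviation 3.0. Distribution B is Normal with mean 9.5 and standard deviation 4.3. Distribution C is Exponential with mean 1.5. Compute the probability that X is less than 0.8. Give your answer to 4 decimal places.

Conditional on each component, P(X < 0.8): A: 0.252493; B: 0.0215234; C: 0.413354.
By total probability, P(X < 0.8) = 0.333333·0.252493 + 0.333333·0.0215234 + 0.333333·0.413354 = 0.229123.

0.2291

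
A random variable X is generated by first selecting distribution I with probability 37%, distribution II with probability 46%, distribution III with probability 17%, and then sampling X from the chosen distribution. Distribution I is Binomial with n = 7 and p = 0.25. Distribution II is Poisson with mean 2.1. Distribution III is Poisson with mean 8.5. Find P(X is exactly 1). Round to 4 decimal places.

Conditional on each component, P(X = 1): I: 0.311462; II: 0.257158; III: 0.00172948.
By total probability, P(X = 1) = 0.37·0.311462 + 0.46·0.257158 + 0.17·0.00172948 = 0.233828.

0.2338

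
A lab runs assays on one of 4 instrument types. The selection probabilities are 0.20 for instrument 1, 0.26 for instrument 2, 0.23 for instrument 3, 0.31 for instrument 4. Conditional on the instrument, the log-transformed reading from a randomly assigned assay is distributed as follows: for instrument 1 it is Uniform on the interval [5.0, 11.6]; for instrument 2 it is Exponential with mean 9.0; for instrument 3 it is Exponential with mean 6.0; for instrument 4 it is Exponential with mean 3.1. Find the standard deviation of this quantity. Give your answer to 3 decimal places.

Per component, 1: μ=8.3, E[X²]=72.52; 2: μ=9, E[X²]=162; 3: μ=6, E[X²]=72; 4: μ=3.1, E[X²]=19.22.
E[X] = 0.2·8.3 + 0.26·9 + 0.23·6 + 0.31·3.1 = 6.341.
E[X²] = 0.2·72.52 + 0.26·162 + 0.23·72 + 0.31·19.22 = 79.1422.
Var(X) = E[X²] − (E[X])² = 79.1422 − 40.2083 = 38.9339.
SD(X) = √38.9339 = 6.23971.

6.240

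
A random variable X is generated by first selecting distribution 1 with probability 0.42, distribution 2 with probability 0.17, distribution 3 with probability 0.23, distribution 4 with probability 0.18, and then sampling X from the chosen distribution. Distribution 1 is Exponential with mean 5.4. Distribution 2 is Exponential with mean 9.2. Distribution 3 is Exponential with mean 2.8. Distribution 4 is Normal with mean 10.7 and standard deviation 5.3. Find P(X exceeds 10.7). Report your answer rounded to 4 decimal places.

Conditional on each component, P(X > 10.7): 1: 0.137865; 2: 0.312534; 3: 0.0218965; 4: 0.5.
By total probability, P(X > 10.7) = 0.42·0.137865 + 0.17·0.312534 + 0.23·0.0218965 + 0.18·0.5 = 0.20607.

0.2061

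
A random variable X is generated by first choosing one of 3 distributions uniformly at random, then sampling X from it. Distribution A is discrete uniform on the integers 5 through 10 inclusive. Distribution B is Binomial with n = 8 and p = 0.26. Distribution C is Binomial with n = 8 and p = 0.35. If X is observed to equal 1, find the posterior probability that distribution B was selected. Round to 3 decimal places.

Likelihoods P(X=1 | ·): A: 0; B: 0.252747; C: 0.137262.
Posterior ∝ prior × likelihood. Numerator for B: 0.333333·0.252747 = 0.0842489.
Normalizing constant: 0.333333·0 + 0.333333·0.252747 + 0.333333·0.137262 = 0.130003.
P(B | observation) = 0.0842489 / 0.130003 = 0.648053.

0.648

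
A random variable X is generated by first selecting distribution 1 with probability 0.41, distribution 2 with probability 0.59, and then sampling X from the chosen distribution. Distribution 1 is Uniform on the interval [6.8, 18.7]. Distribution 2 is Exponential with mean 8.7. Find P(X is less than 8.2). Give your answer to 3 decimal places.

Conditional on each component, P(X < 8.2): 1: 0.117647; 2: 0.610359.
By total probability, P(X < 8.2) = 0.41·0.117647 + 0.59·0.610359 = 0.408347.

0.408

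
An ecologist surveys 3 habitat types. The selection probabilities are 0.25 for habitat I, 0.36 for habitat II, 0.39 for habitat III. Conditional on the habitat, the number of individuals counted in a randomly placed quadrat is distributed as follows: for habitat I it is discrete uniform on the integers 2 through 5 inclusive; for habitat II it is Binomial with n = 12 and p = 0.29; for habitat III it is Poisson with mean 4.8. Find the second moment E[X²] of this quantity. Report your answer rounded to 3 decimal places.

For each component E[X²] = Var + (mean)², giving I: 13.5; II: 14.5812; III: 27.84.
Overall E[X²] = 0.25·13.5 + 0.36·14.5812 + 0.39·27.84 = 19.4818.

19.482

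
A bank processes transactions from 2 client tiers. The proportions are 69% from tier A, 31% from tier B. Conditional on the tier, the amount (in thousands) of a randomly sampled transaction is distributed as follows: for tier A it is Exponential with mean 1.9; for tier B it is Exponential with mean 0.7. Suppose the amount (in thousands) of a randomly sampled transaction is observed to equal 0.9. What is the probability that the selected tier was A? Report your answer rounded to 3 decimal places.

Likelihoods f(0.9 | ·): A: 0.327739; B: 0.394933.
Posterior ∝ prior × likelihood. Numerator for A: 0.69·0.327739 = 0.22614.
Normalizing constant: 0.69·0.327739 + 0.31·0.394933 = 0.348569.
P(A | observation) = 0.22614 / 0.348569 = 0.648766.

0.649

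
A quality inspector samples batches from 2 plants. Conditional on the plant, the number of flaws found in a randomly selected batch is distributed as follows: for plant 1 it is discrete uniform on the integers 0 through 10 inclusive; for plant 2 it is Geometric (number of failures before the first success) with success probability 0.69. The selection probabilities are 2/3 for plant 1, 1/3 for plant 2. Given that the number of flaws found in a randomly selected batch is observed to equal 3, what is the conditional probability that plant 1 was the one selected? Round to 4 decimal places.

Likelihoods P(X=3 | ·): 1: 0.0909091; 2: 0.0205558.
Posterior ∝ prior × likelihood. Numerator for 1: 0.666667·0.0909091 = 0.0606061.
Normalizing constant: 0.666667·0.0909091 + 0.333333·0.0205558 = 0.067458.
P(1 | observation) = 0.0606061 / 0.067458 = 0.898427.

0.8984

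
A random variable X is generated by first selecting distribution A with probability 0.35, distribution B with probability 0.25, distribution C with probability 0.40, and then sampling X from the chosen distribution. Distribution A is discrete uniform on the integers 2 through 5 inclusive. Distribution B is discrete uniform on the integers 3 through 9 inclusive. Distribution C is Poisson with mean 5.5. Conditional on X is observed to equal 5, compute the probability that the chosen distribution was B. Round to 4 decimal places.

0.1862

Likelihoods P(X=5 | ·): A: 0.25; B: 0.142857; C: 0.171401.
Posterior ∝ prior × likelihood. Numerator for B: 0.25·0.142857 = 0.0357143.
Normalizing constant: 0.35·0.25 + 0.25·0.142857 + 0.4·0.171401 = 0.191775.
P(B | observation) = 0.0357143 / 0.191775 = 0.186231.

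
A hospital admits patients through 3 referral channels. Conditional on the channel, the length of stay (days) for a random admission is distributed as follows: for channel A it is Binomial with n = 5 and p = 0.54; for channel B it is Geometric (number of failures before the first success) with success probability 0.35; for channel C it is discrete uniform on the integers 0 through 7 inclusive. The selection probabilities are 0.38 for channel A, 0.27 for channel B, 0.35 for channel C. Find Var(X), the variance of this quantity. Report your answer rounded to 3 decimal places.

4.155

Per component, A: μ=2.7, E[X²]=8.532; B: μ=1.85714, E[X²]=8.7551; C: μ=3.5, E[X²]=17.5.
E[X] = 0.38·2.7 + 0.27·1.85714 + 0.35·3.5 = 2.75243.
E[X²] = 0.38·8.532 + 0.27·8.7551 + 0.35·17.5 = 11.731.
Var(X) = E[X²] − (E[X])² = 11.731 − 7.57586 = 4.15517.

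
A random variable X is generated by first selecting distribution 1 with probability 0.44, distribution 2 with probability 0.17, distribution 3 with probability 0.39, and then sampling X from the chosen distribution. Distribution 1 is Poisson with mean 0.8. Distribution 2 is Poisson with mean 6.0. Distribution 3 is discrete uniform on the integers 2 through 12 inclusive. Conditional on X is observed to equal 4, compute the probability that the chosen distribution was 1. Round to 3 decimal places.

Likelihoods P(X=4 | ·): 1: 0.00766855; 2: 0.133853; 3: 0.0909091.
Posterior ∝ prior × likelihood. Numerator for 1: 0.44·0.00766855 = 0.00337416.
Normalizing constant: 0.44·0.00766855 + 0.17·0.133853 + 0.39·0.0909091 = 0.0615837.
P(1 | observation) = 0.00337416 / 0.0615837 = 0.0547899.

0.055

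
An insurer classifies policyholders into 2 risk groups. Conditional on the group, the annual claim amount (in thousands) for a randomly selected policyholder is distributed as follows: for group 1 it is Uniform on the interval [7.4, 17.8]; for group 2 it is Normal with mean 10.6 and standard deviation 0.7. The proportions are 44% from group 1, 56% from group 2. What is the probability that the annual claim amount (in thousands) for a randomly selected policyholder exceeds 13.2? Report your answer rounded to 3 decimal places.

0.195

Conditional on each group, P(X > 13.2): 1: 0.442308; 2: 0.000101889.
By total probability, P(X > 13.2) = 0.44·0.442308 + 0.56·0.000101889 = 0.194672.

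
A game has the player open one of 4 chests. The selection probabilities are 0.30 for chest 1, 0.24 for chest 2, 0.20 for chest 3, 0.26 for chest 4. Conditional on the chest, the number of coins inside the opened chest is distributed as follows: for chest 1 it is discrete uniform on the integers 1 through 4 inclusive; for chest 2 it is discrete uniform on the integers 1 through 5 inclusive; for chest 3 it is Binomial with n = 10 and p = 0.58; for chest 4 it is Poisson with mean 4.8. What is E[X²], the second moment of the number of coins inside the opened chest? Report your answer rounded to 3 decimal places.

19.344

For each component E[X²] = Var + (mean)², giving 1: 7.5; 2: 11; 3: 36.076; 4: 27.84.
Overall E[X²] = 0.3·7.5 + 0.24·11 + 0.2·36.076 + 0.26·27.84 = 19.3436.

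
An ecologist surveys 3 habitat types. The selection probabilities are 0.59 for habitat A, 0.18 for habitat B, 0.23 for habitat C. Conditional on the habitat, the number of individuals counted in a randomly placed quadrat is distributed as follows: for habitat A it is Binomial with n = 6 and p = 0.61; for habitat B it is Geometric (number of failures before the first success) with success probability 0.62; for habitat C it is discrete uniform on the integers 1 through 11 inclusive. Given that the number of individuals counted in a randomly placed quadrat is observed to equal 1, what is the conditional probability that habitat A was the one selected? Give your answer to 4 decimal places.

0.2353

Likelihoods P(X=1 | ·): A: 0.0330221; B: 0.2356; C: 0.0909091.
Posterior ∝ prior × likelihood. Numerator for A: 0.59·0.0330221 = 0.019483.
Normalizing constant: 0.59·0.0330221 + 0.18·0.2356 + 0.23·0.0909091 = 0.0828001.
P(A | observation) = 0.019483 / 0.0828001 = 0.235302.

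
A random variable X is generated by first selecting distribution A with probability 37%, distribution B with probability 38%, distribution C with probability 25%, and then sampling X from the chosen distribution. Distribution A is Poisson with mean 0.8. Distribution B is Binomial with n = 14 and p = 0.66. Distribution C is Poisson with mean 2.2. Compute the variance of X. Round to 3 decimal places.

Per component, A: μ=0.8, E[X²]=1.44; B: μ=9.24, E[X²]=88.5192; C: μ=2.2, E[X²]=7.04.
E[X] = 0.37·0.8 + 0.38·9.24 + 0.25·2.2 = 4.3572.
E[X²] = 0.37·1.44 + 0.38·88.5192 + 0.25·7.04 = 35.9301.
Var(X) = E[X²] − (E[X])² = 35.9301 − 18.9852 = 16.9449.

16.945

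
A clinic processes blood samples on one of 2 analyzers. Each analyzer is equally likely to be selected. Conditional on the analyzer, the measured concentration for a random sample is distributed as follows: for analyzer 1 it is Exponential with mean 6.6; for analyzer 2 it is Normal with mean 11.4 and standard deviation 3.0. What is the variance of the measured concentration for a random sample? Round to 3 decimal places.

32.040

Per component, 1: μ=6.6, E[X²]=87.12; 2: μ=11.4, E[X²]=138.96.
E[X] = 0.5·6.6 + 0.5·11.4 = 9.
E[X²] = 0.5·87.12 + 0.5·138.96 = 113.04.
Var(X) = E[X²] − (E[X])² = 113.04 − 81 = 32.04.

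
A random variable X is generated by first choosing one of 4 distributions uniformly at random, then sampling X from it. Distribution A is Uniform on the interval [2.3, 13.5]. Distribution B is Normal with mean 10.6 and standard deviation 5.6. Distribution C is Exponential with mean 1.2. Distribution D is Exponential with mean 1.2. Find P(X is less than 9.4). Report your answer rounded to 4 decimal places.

Conditional on each component, P(X < 9.4): A: 0.633929; B: 0.415162; C: 0.999604; D: 0.999604.
By total probability, P(X < 9.4) = 0.25·0.633929 + 0.25·0.415162 + 0.25·0.999604 + 0.25·0.999604 = 0.762075.

0.7621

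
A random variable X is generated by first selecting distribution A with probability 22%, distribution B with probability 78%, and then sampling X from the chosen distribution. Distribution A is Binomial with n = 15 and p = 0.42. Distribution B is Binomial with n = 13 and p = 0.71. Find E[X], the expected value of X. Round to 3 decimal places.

8.585

Component means — A: 6.3; B: 9.23.
E[X] = 0.22·6.3 + 0.78·9.23 = 8.5854.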